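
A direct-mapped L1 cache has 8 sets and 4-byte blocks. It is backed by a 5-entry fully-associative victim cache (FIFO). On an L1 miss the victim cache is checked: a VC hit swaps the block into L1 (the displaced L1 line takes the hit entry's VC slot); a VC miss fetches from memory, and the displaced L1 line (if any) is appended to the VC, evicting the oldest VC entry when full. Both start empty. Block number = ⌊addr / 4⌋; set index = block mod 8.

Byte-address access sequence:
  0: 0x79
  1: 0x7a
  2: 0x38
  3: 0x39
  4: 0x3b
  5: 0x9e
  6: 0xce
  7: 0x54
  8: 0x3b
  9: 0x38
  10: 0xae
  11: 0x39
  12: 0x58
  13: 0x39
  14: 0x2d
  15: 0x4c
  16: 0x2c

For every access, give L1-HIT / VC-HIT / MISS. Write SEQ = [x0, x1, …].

SEQ = [MISS, L1-HIT, MISS, L1-HIT, L1-HIT, MISS, MISS, MISS, L1-HIT, L1-HIT, MISS, L1-HIT, MISS, VC-HIT, MISS, MISS, VC-HIT]

#0 0x79→b30/s6 MISS; vc=[]
#1 0x7a→b30/s6 L1-HIT; vc=[]
#2 0x38→b14/s6 MISS; vc=[30]
#3 0x39→b14/s6 L1-HIT; vc=[30]
#4 0x3b→b14/s6 L1-HIT; vc=[30]
#5 0x9e→b39/s7 MISS; vc=[30]
#6 0xce→b51/s3 MISS; vc=[30]
#7 0x54→b21/s5 MISS; vc=[30]
#8 0x3b→b14/s6 L1-HIT; vc=[30]
#9 0x38→b14/s6 L1-HIT; vc=[30]
#10 0xae→b43/s3 MISS; vc=[30,51]
#11 0x39→b14/s6 L1-HIT; vc=[30,51]
#12 0x58→b22/s6 MISS; vc=[30,51,14]
#13 0x39→b14/s6 VC-HIT; vc=[30,51,22]
#14 0x2d→b11/s3 MISS; vc=[30,51,22,43]
#15 0x4c→b19/s3 MISS; vc=[30,51,22,43,11]
#16 0x2c→b11/s3 VC-HIT; vc=[30,51,22,43,19]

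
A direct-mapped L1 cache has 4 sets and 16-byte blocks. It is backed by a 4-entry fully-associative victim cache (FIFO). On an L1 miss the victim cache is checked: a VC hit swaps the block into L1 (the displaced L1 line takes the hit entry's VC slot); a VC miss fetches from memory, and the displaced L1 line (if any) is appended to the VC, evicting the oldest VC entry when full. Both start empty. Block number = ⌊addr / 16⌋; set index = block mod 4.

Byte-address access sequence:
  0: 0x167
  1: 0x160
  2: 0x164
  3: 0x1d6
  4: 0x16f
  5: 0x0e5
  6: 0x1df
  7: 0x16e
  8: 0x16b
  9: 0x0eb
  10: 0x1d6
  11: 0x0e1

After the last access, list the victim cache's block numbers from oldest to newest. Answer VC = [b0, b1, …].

VC = [22]

  [0] addr=0x167 blk=22 s=2: MISS | VC []
  [1] addr=0x160 blk=22 s=2: L1-HIT | VC []
  [2] addr=0x164 blk=22 s=2: L1-HIT | VC []
  [3] addr=0x1d6 blk=29 s=1: MISS | VC []
  [4] addr=0x16f blk=22 s=2: L1-HIT | VC []
  [5] addr=0xe5 blk=14 s=2: MISS | VC [22]
  [6] addr=0x1df blk=29 s=1: L1-HIT | VC [22]
  [7] addr=0x16e blk=22 s=2: VC-HIT | VC [14]
  [8] addr=0x16b blk=22 s=2: L1-HIT | VC [14]
  [9] addr=0xeb blk=14 s=2: VC-HIT | VC [22]
  [10] addr=0x1d6 blk=29 s=1: L1-HIT | VC [22]
  [11] addr=0xe1 blk=14 s=2: L1-HIT | VC [22]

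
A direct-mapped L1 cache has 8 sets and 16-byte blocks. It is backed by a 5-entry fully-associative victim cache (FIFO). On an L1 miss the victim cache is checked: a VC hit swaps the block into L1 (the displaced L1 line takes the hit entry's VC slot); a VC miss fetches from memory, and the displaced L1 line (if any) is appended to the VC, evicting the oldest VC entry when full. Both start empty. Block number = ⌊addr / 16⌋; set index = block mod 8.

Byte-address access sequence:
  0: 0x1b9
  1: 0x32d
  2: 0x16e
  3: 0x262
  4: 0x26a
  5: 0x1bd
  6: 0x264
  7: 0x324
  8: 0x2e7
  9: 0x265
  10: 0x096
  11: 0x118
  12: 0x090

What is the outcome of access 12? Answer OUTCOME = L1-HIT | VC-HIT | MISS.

#0 0x1b9→b27/s3 MISS; vc=[]
#1 0x32d→b50/s2 MISS; vc=[]
#2 0x16e→b22/s6 MISS; vc=[]
#3 0x262→b38/s6 MISS; vc=[22]
#4 0x26a→b38/s6 L1-HIT; vc=[22]
#5 0x1bd→b27/s3 L1-HIT; vc=[22]
#6 0x264→b38/s6 L1-HIT; vc=[22]
#7 0x324→b50/s2 L1-HIT; vc=[22]
#8 0x2e7→b46/s6 MISS; vc=[22,38]
#9 0x265→b38/s6 VC-HIT; vc=[22,46]
#10 0x96→b9/s1 MISS; vc=[22,46]
#11 0x118→b17/s1 MISS; vc=[22,46,9]
#12 0x90→b9/s1 VC-HIT; vc=[22,46,17]

OUTCOME = VC-HIT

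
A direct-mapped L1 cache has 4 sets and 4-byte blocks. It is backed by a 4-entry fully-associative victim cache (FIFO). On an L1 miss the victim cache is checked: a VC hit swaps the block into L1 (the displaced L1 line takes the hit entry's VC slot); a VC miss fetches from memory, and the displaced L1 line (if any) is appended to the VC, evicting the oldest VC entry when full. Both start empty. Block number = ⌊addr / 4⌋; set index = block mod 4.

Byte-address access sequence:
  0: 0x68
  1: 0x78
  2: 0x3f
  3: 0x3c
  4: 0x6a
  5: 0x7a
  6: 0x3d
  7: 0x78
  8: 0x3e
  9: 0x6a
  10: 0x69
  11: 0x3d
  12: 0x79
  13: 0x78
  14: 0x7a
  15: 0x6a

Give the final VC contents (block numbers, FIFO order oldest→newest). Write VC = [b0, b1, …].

VC = [30]

#0 0x68→b26/s2 MISS; vc=[]
#1 0x78→b30/s2 MISS; vc=[26]
#2 0x3f→b15/s3 MISS; vc=[26]
#3 0x3c→b15/s3 L1-HIT; vc=[26]
#4 0x6a→b26/s2 VC-HIT; vc=[30]
#5 0x7a→b30/s2 VC-HIT; vc=[26]
#6 0x3d→b15/s3 L1-HIT; vc=[26]
#7 0x78→b30/s2 L1-HIT; vc=[26]
#8 0x3e→b15/s3 L1-HIT; vc=[26]
#9 0x6a→b26/s2 VC-HIT; vc=[30]
#10 0x69→b26/s2 L1-HIT; vc=[30]
#11 0x3d→b15/s3 L1-HIT; vc=[30]
#12 0x79→b30/s2 VC-HIT; vc=[26]
#13 0x78→b30/s2 L1-HIT; vc=[26]
#14 0x7a→b30/s2 L1-HIT; vc=[26]
#15 0x6a→b26/s2 VC-HIT; vc=[30]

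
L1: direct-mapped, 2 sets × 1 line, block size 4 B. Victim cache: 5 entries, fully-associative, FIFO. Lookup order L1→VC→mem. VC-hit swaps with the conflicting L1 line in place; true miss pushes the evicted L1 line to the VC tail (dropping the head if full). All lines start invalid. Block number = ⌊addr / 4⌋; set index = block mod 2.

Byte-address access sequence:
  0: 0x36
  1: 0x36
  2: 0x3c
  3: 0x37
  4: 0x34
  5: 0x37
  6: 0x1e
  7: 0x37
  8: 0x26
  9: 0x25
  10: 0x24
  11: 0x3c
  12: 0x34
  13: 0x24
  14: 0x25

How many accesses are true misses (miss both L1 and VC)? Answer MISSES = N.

#0 0x36→b13/s1 MISS; vc=[]
#1 0x36→b13/s1 L1-HIT; vc=[]
#2 0x3c→b15/s1 MISS; vc=[13]
#3 0x37→b13/s1 VC-HIT; vc=[15]
#4 0x34→b13/s1 L1-HIT; vc=[15]
#5 0x37→b13/s1 L1-HIT; vc=[15]
#6 0x1e→b7/s1 MISS; vc=[15,13]
#7 0x37→b13/s1 VC-HIT; vc=[15,7]
#8 0x26→b9/s1 MISS; vc=[15,7,13]
#9 0x25→b9/s1 L1-HIT; vc=[15,7,13]
#10 0x24→b9/s1 L1-HIT; vc=[15,7,13]
#11 0x3c→b15/s1 VC-HIT; vc=[9,7,13]
#12 0x34→b13/s1 VC-HIT; vc=[9,7,15]
#13 0x24→b9/s1 VC-HIT; vc=[13,7,15]
#14 0x25→b9/s1 L1-HIT; vc=[13,7,15]

MISSES = 4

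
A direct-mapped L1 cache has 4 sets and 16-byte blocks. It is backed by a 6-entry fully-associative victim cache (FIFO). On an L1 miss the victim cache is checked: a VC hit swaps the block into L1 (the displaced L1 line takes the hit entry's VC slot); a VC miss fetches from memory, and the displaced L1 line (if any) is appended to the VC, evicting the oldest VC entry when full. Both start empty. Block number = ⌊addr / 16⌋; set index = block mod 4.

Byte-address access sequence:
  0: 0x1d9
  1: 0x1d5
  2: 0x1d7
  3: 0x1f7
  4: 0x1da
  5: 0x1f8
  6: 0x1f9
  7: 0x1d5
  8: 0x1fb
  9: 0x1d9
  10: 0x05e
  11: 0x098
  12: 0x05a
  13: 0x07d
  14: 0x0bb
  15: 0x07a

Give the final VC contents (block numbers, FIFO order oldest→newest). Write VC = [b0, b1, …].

VC = [29, 9, 31, 11]

  [0] addr=0x1d9 blk=29 s=1: MISS | VC []
  [1] addr=0x1d5 blk=29 s=1: L1-HIT | VC []
  [2] addr=0x1d7 blk=29 s=1: L1-HIT | VC []
  [3] addr=0x1f7 blk=31 s=3: MISS | VC []
  [4] addr=0x1da blk=29 s=1: L1-HIT | VC []
  [5] addr=0x1f8 blk=31 s=3: L1-HIT | VC []
  [6] addr=0x1f9 blk=31 s=3: L1-HIT | VC []
  [7] addr=0x1d5 blk=29 s=1: L1-HIT | VC []
  [8] addr=0x1fb blk=31 s=3: L1-HIT | VC []
  [9] addr=0x1d9 blk=29 s=1: L1-HIT | VC []
  [10] addr=0x5e blk=5 s=1: MISS | VC [29]
  [11] addr=0x98 blk=9 s=1: MISS | VC [29, 5]
  [12] addr=0x5a blk=5 s=1: VC-HIT | VC [29, 9]
  [13] addr=0x7d blk=7 s=3: MISS | VC [29, 9, 31]
  [14] addr=0xbb blk=11 s=3: MISS | VC [29, 9, 31, 7]
  [15] addr=0x7a blk=7 s=3: VC-HIT | VC [29, 9, 31, 11]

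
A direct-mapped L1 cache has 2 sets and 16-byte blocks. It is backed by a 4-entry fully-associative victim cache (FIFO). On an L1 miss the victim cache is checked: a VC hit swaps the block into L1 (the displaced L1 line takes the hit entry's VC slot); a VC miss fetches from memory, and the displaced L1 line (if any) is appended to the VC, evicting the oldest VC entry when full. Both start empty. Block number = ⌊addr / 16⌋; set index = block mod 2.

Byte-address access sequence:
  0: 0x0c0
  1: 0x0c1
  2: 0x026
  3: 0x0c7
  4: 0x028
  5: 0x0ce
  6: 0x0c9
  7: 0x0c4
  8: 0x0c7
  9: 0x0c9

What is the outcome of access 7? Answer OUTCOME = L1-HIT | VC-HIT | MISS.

OUTCOME = L1-HIT

#0 0xc0→b12/s0 MISS; vc=[]
#1 0xc1→b12/s0 L1-HIT; vc=[]
#2 0x26→b2/s0 MISS; vc=[12]
#3 0xc7→b12/s0 VC-HIT; vc=[2]
#4 0x28→b2/s0 VC-HIT; vc=[12]
#5 0xce→b12/s0 VC-HIT; vc=[2]
#6 0xc9→b12/s0 L1-HIT; vc=[2]
#7 0xc4→b12/s0 L1-HIT; vc=[2]
#8 0xc7→b12/s0 L1-HIT; vc=[2]
#9 0xc9→b12/s0 L1-HIT; vc=[2]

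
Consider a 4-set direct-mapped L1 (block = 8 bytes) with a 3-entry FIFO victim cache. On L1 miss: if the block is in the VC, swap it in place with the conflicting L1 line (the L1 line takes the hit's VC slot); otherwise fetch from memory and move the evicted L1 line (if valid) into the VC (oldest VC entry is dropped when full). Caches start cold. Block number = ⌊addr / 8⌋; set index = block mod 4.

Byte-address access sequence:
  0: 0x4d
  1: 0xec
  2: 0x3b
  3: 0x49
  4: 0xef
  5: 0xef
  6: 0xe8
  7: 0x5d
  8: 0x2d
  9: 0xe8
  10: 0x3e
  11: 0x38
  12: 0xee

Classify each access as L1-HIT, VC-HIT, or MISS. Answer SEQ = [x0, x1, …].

0: 0x4d (blk 9, set 1) → MISS  vc=[]
1: 0xec (blk 29, set 1) → MISS  vc=[9]
2: 0x3b (blk 7, set 3) → MISS  vc=[9]
3: 0x49 (blk 9, set 1) → VC-HIT  vc=[29]
4: 0xef (blk 29, set 1) → VC-HIT  vc=[9]
5: 0xef (blk 29, set 1) → L1-HIT  vc=[9]
6: 0xe8 (blk 29, set 1) → L1-HIT  vc=[9]
7: 0x5d (blk 11, set 3) → MISS  vc=[9, 7]
8: 0x2d (blk 5, set 1) → MISS  vc=[9, 7, 29]
9: 0xe8 (blk 29, set 1) → VC-HIT  vc=[9, 7, 5]
10: 0x3e (blk 7, set 3) → VC-HIT  vc=[9, 11, 5]
11: 0x38 (blk 7, set 3) → L1-HIT  vc=[9, 11, 5]
12: 0xee (blk 29, set 1) → L1-HIT  vc=[9, 11, 5]

SEQ = [MISS, MISS, MISS, VC-HIT, VC-HIT, L1-HIT, L1-HIT, MISS, MISS, VC-HIT, VC-HIT, L1-HIT, L1-HIT]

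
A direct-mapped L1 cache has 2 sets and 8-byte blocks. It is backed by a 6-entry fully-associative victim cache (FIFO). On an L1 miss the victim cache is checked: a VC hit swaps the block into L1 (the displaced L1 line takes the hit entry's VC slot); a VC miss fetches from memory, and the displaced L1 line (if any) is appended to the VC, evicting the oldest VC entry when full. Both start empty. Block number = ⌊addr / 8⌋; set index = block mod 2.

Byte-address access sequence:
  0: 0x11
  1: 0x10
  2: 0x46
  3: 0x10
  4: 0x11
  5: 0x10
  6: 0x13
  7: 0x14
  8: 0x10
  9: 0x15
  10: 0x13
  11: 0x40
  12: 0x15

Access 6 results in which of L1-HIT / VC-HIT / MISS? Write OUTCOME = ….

0: 0x11 (blk 2, set 0) → MISS  vc=[]
1: 0x10 (blk 2, set 0) → L1-HIT  vc=[]
2: 0x46 (blk 8, set 0) → MISS  vc=[2]
3: 0x10 (blk 2, set 0) → VC-HIT  vc=[8]
4: 0x11 (blk 2, set 0) → L1-HIT  vc=[8]
5: 0x10 (blk 2, set 0) → L1-HIT  vc=[8]
6: 0x13 (blk 2, set 0) → L1-HIT  vc=[8]
7: 0x14 (blk 2, set 0) → L1-HIT  vc=[8]
8: 0x10 (blk 2, set 0) → L1-HIT  vc=[8]
9: 0x15 (blk 2, set 0) → L1-HIT  vc=[8]
10: 0x13 (blk 2, set 0) → L1-HIT  vc=[8]
11: 0x40 (blk 8, set 0) → VC-HIT  vc=[2]
12: 0x15 (blk 2, set 0) → VC-HIT  vc=[8]

OUTCOME = L1-HIT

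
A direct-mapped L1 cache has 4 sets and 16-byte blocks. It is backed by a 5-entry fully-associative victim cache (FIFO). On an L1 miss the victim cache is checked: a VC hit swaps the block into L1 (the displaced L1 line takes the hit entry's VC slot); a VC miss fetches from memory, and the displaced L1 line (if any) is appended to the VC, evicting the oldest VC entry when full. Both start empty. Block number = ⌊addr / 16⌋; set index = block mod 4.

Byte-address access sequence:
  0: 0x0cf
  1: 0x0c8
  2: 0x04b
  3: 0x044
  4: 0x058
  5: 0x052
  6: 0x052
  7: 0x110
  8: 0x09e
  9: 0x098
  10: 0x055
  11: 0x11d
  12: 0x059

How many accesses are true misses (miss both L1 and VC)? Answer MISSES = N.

  [0] addr=0xcf blk=12 s=0: MISS | VC []
  [1] addr=0xc8 blk=12 s=0: L1-HIT | VC []
  [2] addr=0x4b blk=4 s=0: MISS | VC [12]
  [3] addr=0x44 blk=4 s=0: L1-HIT | VC [12]
  [4] addr=0x58 blk=5 s=1: MISS | VC [12]
  [5] addr=0x52 blk=5 s=1: L1-HIT | VC [12]
  [6] addr=0x52 blk=5 s=1: L1-HIT | VC [12]
  [7] addr=0x110 blk=17 s=1: MISS | VC [12, 5]
  [8] addr=0x9e blk=9 s=1: MISS | VC [12, 5, 17]
  [9] addr=0x98 blk=9 s=1: L1-HIT | VC [12, 5, 17]
  [10] addr=0x55 blk=5 s=1: VC-HIT | VC [12, 9, 17]
  [11] addr=0x11d blk=17 s=1: VC-HIT | VC [12, 9, 5]
  [12] addr=0x59 blk=5 s=1: VC-HIT | VC [12, 9, 17]

MISSES = 5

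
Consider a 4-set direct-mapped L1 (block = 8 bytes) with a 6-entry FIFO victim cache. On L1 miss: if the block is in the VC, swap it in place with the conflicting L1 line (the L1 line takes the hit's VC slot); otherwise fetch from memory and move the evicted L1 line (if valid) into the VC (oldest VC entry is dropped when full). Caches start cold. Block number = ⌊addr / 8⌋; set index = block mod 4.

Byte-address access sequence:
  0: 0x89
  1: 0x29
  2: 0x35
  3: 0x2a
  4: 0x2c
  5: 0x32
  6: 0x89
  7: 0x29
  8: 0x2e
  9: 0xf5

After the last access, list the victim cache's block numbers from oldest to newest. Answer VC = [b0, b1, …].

VC = [17, 6]

0: 0x89 (blk 17, set 1) → MISS  vc=[]
1: 0x29 (blk 5, set 1) → MISS  vc=[17]
2: 0x35 (blk 6, set 2) → MISS  vc=[17]
3: 0x2a (blk 5, set 1) → L1-HIT  vc=[17]
4: 0x2c (blk 5, set 1) → L1-HIT  vc=[17]
5: 0x32 (blk 6, set 2) → L1-HIT  vc=[17]
6: 0x89 (blk 17, set 1) → VC-HIT  vc=[5]
7: 0x29 (blk 5, set 1) → VC-HIT  vc=[17]
8: 0x2e (blk 5, set 1) → L1-HIT  vc=[17]
9: 0xf5 (blk 30, set 2) → MISS  vc=[17, 6]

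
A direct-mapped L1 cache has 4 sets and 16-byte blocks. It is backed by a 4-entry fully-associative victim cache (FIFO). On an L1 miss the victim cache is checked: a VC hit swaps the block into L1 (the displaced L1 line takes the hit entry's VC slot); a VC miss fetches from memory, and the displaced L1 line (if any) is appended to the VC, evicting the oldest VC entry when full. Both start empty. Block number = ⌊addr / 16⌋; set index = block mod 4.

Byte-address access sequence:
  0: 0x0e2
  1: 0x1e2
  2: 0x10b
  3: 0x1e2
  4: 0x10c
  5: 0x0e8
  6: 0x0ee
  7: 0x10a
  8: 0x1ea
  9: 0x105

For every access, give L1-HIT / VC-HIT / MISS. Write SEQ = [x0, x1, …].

SEQ = [MISS, MISS, MISS, L1-HIT, L1-HIT, VC-HIT, L1-HIT, L1-HIT, VC-HIT, L1-HIT]

  [0] addr=0xe2 blk=14 s=2: MISS | VC []
  [1] addr=0x1e2 blk=30 s=2: MISS | VC [14]
  [2] addr=0x10b blk=16 s=0: MISS | VC [14]
  [3] addr=0x1e2 blk=30 s=2: L1-HIT | VC [14]
  [4] addr=0x10c blk=16 s=0: L1-HIT | VC [14]
  [5] addr=0xe8 blk=14 s=2: VC-HIT | VC [30]
  [6] addr=0xee blk=14 s=2: L1-HIT | VC [30]
  [7] addr=0x10a blk=16 s=0: L1-HIT | VC [30]
  [8] addr=0x1ea blk=30 s=2: VC-HIT | VC [14]
  [9] addr=0x105 blk=16 s=0: L1-HIT | VC [14]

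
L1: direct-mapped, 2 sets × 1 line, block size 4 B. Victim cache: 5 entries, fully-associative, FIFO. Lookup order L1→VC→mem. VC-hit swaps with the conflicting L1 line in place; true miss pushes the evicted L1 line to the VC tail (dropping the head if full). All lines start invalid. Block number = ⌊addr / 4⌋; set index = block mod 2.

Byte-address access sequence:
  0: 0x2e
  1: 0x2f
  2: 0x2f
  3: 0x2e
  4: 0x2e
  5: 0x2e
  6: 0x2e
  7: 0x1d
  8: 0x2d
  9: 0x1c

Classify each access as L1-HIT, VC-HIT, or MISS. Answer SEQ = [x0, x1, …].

SEQ = [MISS, L1-HIT, L1-HIT, L1-HIT, L1-HIT, L1-HIT, L1-HIT, MISS, VC-HIT, VC-HIT]

0: 0x2e (blk 11, set 1) → MISS  vc=[]
1: 0x2f (blk 11, set 1) → L1-HIT  vc=[]
2: 0x2f (blk 11, set 1) → L1-HIT  vc=[]
3: 0x2e (blk 11, set 1) → L1-HIT  vc=[]
4: 0x2e (blk 11, set 1) → L1-HIT  vc=[]
5: 0x2e (blk 11, set 1) → L1-HIT  vc=[]
6: 0x2e (blk 11, set 1) → L1-HIT  vc=[]
7: 0x1d (blk 7, set 1) → MISS  vc=[11]
8: 0x2d (blk 11, set 1) → VC-HIT  vc=[7]
9: 0x1c (blk 7, set 1) → VC-HIT  vc=[11]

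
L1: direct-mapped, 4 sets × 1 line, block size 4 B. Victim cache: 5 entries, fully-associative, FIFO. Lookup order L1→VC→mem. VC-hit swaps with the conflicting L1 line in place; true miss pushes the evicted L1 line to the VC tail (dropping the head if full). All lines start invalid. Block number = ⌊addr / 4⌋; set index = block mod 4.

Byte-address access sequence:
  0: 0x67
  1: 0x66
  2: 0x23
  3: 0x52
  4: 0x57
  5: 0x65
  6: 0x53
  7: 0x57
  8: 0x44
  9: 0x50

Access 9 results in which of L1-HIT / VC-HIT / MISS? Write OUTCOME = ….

OUTCOME = L1-HIT

#0 0x67→b25/s1 MISS; vc=[]
#1 0x66→b25/s1 L1-HIT; vc=[]
#2 0x23→b8/s0 MISS; vc=[]
#3 0x52→b20/s0 MISS; vc=[8]
#4 0x57→b21/s1 MISS; vc=[8,25]
#5 0x65→b25/s1 VC-HIT; vc=[8,21]
#6 0x53→b20/s0 L1-HIT; vc=[8,21]
#7 0x57→b21/s1 VC-HIT; vc=[8,25]
#8 0x44→b17/s1 MISS; vc=[8,25,21]
#9 0x50→b20/s0 L1-HIT; vc=[8,25,21]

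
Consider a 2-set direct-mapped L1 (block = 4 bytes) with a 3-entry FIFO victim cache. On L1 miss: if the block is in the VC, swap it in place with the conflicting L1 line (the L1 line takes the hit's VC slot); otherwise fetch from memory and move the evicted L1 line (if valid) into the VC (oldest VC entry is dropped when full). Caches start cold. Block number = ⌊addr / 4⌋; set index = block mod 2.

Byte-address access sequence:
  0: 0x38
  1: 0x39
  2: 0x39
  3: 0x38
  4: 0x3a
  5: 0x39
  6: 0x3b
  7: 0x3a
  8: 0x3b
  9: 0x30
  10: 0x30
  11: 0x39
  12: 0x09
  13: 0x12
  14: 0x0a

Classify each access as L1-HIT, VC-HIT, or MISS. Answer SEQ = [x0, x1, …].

SEQ = [MISS, L1-HIT, L1-HIT, L1-HIT, L1-HIT, L1-HIT, L1-HIT, L1-HIT, L1-HIT, MISS, L1-HIT, VC-HIT, MISS, MISS, VC-HIT]

0: 0x38 (blk 14, set 0) → MISS  vc=[]
1: 0x39 (blk 14, set 0) → L1-HIT  vc=[]
2: 0x39 (blk 14, set 0) → L1-HIT  vc=[]
3: 0x38 (blk 14, set 0) → L1-HIT  vc=[]
4: 0x3a (blk 14, set 0) → L1-HIT  vc=[]
5: 0x39 (blk 14, set 0) → L1-HIT  vc=[]
6: 0x3b (blk 14, set 0) → L1-HIT  vc=[]
7: 0x3a (blk 14, set 0) → L1-HIT  vc=[]
8: 0x3b (blk 14, set 0) → L1-HIT  vc=[]
9: 0x30 (blk 12, set 0) → MISS  vc=[14]
10: 0x30 (blk 12, set 0) → L1-HIT  vc=[14]
11: 0x39 (blk 14, set 0) → VC-HIT  vc=[12]
12: 0x9 (blk 2, set 0) → MISS  vc=[12, 14]
13: 0x12 (blk 4, set 0) → MISS  vc=[12, 14, 2]
14: 0xa (blk 2, set 0) → VC-HIT  vc=[12, 14, 4]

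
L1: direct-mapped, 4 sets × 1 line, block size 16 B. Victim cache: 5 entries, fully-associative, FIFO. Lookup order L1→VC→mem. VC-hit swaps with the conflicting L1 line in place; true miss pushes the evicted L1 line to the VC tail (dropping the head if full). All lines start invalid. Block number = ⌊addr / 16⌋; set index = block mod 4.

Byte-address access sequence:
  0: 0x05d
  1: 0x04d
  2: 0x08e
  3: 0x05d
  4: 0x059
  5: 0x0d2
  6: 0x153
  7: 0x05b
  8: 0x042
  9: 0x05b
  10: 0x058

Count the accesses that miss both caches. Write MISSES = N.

0: 0x5d (blk 5, set 1) → MISS  vc=[]
1: 0x4d (blk 4, set 0) → MISS  vc=[]
2: 0x8e (blk 8, set 0) → MISS  vc=[4]
3: 0x5d (blk 5, set 1) → L1-HIT  vc=[4]
4: 0x59 (blk 5, set 1) → L1-HIT  vc=[4]
5: 0xd2 (blk 13, set 1) → MISS  vc=[4, 5]
6: 0x153 (blk 21, set 1) → MISS  vc=[4, 5, 13]
7: 0x5b (blk 5, set 1) → VC-HIT  vc=[4, 21, 13]
8: 0x42 (blk 4, set 0) → VC-HIT  vc=[8, 21, 13]
9: 0x5b (blk 5, set 1) → L1-HIT  vc=[8, 21, 13]
10: 0x58 (blk 5, set 1) → L1-HIT  vc=[8, 21, 13]

MISSES = 5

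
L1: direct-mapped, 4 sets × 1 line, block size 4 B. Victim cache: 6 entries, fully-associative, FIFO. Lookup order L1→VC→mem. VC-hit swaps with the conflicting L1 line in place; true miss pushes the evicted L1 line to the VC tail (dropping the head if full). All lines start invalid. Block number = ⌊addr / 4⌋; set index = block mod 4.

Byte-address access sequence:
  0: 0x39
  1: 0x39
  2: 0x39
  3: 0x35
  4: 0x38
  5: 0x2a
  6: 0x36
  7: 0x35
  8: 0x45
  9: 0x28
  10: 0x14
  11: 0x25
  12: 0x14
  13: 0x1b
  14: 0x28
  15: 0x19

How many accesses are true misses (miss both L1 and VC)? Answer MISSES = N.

MISSES = 7

0: 0x39 (blk 14, set 2) → MISS  vc=[]
1: 0x39 (blk 14, set 2) → L1-HIT  vc=[]
2: 0x39 (blk 14, set 2) → L1-HIT  vc=[]
3: 0x35 (blk 13, set 1) → MISS  vc=[]
4: 0x38 (blk 14, set 2) → L1-HIT  vc=[]
5: 0x2a (blk 10, set 2) → MISS  vc=[14]
6: 0x36 (blk 13, set 1) → L1-HIT  vc=[14]
7: 0x35 (blk 13, set 1) → L1-HIT  vc=[14]
8: 0x45 (blk 17, set 1) → MISS  vc=[14, 13]
9: 0x28 (blk 10, set 2) → L1-HIT  vc=[14, 13]
10: 0x14 (blk 5, set 1) → MISS  vc=[14, 13, 17]
11: 0x25 (blk 9, set 1) → MISS  vc=[14, 13, 17, 5]
12: 0x14 (blk 5, set 1) → VC-HIT  vc=[14, 13, 17, 9]
13: 0x1b (blk 6, set 2) → MISS  vc=[14, 13, 17, 9, 10]
14: 0x28 (blk 10, set 2) → VC-HIT  vc=[14, 13, 17, 9, 6]
15: 0x19 (blk 6, set 2) → VC-HIT  vc=[14, 13, 17, 9, 10]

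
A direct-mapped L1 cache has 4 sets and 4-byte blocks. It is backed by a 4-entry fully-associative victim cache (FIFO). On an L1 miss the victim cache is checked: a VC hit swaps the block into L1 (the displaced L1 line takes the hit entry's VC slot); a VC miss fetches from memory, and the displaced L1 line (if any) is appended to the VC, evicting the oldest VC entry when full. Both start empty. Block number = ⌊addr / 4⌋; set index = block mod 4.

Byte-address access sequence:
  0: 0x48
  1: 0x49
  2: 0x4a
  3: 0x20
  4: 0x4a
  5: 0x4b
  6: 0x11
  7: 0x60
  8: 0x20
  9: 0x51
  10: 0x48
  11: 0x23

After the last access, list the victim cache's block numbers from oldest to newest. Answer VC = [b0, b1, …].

VC = [24, 4, 20]

  [0] addr=0x48 blk=18 s=2: MISS | VC []
  [1] addr=0x49 blk=18 s=2: L1-HIT | VC []
  [2] addr=0x4a blk=18 s=2: L1-HIT | VC []
  [3] addr=0x20 blk=8 s=0: MISS | VC []
  [4] addr=0x4a blk=18 s=2: L1-HIT | VC []
  [5] addr=0x4b blk=18 s=2: L1-HIT | VC []
  [6] addr=0x11 blk=4 s=0: MISS | VC [8]
  [7] addr=0x60 blk=24 s=0: MISS | VC [8, 4]
  [8] addr=0x20 blk=8 s=0: VC-HIT | VC [24, 4]
  [9] addr=0x51 blk=20 s=0: MISS | VC [24, 4, 8]
  [10] addr=0x48 blk=18 s=2: L1-HIT | VC [24, 4, 8]
  [11] addr=0x23 blk=8 s=0: VC-HIT | VC [24, 4, 20]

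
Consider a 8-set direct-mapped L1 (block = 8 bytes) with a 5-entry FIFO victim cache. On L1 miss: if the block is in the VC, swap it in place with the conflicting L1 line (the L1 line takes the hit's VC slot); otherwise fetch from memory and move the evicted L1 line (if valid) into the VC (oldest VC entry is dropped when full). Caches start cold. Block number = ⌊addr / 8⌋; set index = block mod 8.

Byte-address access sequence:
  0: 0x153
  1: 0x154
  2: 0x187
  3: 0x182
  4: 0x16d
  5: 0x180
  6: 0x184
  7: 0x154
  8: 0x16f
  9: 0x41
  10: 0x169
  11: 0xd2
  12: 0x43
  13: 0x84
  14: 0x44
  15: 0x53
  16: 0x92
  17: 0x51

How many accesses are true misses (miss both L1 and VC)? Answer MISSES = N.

MISSES = 8

0: 0x153 (blk 42, set 2) → MISS  vc=[]
1: 0x154 (blk 42, set 2) → L1-HIT  vc=[]
2: 0x187 (blk 48, set 0) → MISS  vc=[]
3: 0x182 (blk 48, set 0) → L1-HIT  vc=[]
4: 0x16d (blk 45, set 5) → MISS  vc=[]
5: 0x180 (blk 48, set 0) → L1-HIT  vc=[]
6: 0x184 (blk 48, set 0) → L1-HIT  vc=[]
7: 0x154 (blk 42, set 2) → L1-HIT  vc=[]
8: 0x16f (blk 45, set 5) → L1-HIT  vc=[]
9: 0x41 (blk 8, set 0) → MISS  vc=[48]
10: 0x169 (blk 45, set 5) → L1-HIT  vc=[48]
11: 0xd2 (blk 26, set 2) → MISS  vc=[48, 42]
12: 0x43 (blk 8, set 0) → L1-HIT  vc=[48, 42]
13: 0x84 (blk 16, set 0) → MISS  vc=[48, 42, 8]
14: 0x44 (blk 8, set 0) → VC-HIT  vc=[48, 42, 16]
15: 0x53 (blk 10, set 2) → MISS  vc=[48, 42, 16, 26]
16: 0x92 (blk 18, set 2) → MISS  vc=[48, 42, 16, 26, 10]
17: 0x51 (blk 10, set 2) → VC-HIT  vc=[48, 42, 16, 26, 18]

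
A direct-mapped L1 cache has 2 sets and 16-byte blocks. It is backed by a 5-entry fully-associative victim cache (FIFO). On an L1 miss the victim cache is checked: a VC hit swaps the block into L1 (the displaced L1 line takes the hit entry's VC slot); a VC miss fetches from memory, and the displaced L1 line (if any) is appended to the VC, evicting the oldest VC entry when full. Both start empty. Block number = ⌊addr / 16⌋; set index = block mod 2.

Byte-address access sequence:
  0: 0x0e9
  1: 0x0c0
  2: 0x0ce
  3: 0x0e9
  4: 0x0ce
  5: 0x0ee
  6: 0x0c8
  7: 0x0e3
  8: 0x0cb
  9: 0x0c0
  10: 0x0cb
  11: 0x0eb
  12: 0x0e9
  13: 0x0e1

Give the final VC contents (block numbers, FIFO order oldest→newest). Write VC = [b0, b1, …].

  [0] addr=0xe9 blk=14 s=0: MISS | VC []
  [1] addr=0xc0 blk=12 s=0: MISS | VC [14]
  [2] addr=0xce blk=12 s=0: L1-HIT | VC [14]
  [3] addr=0xe9 blk=14 s=0: VC-HIT | VC [12]
  [4] addr=0xce blk=12 s=0: VC-HIT | VC [14]
  [5] addr=0xee blk=14 s=0: VC-HIT | VC [12]
  [6] addr=0xc8 blk=12 s=0: VC-HIT | VC [14]
  [7] addr=0xe3 blk=14 s=0: VC-HIT | VC [12]
  [8] addr=0xcb blk=12 s=0: VC-HIT | VC [14]
  [9] addr=0xc0 blk=12 s=0: L1-HIT | VC [14]
  [10] addr=0xcb blk=12 s=0: L1-HIT | VC [14]
  [11] addr=0xeb blk=14 s=0: VC-HIT | VC [12]
  [12] addr=0xe9 blk=14 s=0: L1-HIT | VC [12]
  [13] addr=0xe1 blk=14 s=0: L1-HIT | VC [12]

VC = [12]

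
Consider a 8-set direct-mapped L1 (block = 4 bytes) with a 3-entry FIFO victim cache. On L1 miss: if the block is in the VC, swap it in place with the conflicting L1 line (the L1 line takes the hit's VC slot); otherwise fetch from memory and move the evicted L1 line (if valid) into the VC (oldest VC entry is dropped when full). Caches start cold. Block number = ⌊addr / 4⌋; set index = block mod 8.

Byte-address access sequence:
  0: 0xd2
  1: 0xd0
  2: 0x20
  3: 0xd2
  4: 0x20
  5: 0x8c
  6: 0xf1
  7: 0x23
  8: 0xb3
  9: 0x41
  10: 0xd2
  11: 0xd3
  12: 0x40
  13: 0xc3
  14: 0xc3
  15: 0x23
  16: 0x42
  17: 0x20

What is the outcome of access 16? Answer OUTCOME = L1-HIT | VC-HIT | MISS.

#0 0xd2→b52/s4 MISS; vc=[]
#1 0xd0→b52/s4 L1-HIT; vc=[]
#2 0x20→b8/s0 MISS; vc=[]
#3 0xd2→b52/s4 L1-HIT; vc=[]
#4 0x20→b8/s0 L1-HIT; vc=[]
#5 0x8c→b35/s3 MISS; vc=[]
#6 0xf1→b60/s4 MISS; vc=[52]
#7 0x23→b8/s0 L1-HIT; vc=[52]
#8 0xb3→b44/s4 MISS; vc=[52,60]
#9 0x41→b16/s0 MISS; vc=[52,60,8]
#10 0xd2→b52/s4 VC-HIT; vc=[44,60,8]
#11 0xd3→b52/s4 L1-HIT; vc=[44,60,8]
#12 0x40→b16/s0 L1-HIT; vc=[44,60,8]
#13 0xc3→b48/s0 MISS; vc=[60,8,16]
#14 0xc3→b48/s0 L1-HIT; vc=[60,8,16]
#15 0x23→b8/s0 VC-HIT; vc=[60,48,16]
#16 0x42→b16/s0 VC-HIT; vc=[60,48,8]
#17 0x20→b8/s0 VC-HIT; vc=[60,48,16]

OUTCOME = VC-HIT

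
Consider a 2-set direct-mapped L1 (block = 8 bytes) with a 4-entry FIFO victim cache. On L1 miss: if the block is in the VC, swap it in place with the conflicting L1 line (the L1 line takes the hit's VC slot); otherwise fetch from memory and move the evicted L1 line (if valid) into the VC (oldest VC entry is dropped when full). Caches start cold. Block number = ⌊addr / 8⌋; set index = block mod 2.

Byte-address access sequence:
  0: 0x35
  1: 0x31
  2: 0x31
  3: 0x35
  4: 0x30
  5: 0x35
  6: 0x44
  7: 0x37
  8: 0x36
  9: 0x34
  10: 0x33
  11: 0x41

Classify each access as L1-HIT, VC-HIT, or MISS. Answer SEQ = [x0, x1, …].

0: 0x35 (blk 6, set 0) → MISS  vc=[]
1: 0x31 (blk 6, set 0) → L1-HIT  vc=[]
2: 0x31 (blk 6, set 0) → L1-HIT  vc=[]
3: 0x35 (blk 6, set 0) → L1-HIT  vc=[]
4: 0x30 (blk 6, set 0) → L1-HIT  vc=[]
5: 0x35 (blk 6, set 0) → L1-HIT  vc=[]
6: 0x44 (blk 8, set 0) → MISS  vc=[6]
7: 0x37 (blk 6, set 0) → VC-HIT  vc=[8]
8: 0x36 (blk 6, set 0) → L1-HIT  vc=[8]
9: 0x34 (blk 6, set 0) → L1-HIT  vc=[8]
10: 0x33 (blk 6, set 0) → L1-HIT  vc=[8]
11: 0x41 (blk 8, set 0) → VC-HIT  vc=[6]

SEQ = [MISS, L1-HIT, L1-HIT, L1-HIT, L1-HIT, L1-HIT, MISS, VC-HIT, L1-HIT, L1-HIT, L1-HIT, VC-HIT]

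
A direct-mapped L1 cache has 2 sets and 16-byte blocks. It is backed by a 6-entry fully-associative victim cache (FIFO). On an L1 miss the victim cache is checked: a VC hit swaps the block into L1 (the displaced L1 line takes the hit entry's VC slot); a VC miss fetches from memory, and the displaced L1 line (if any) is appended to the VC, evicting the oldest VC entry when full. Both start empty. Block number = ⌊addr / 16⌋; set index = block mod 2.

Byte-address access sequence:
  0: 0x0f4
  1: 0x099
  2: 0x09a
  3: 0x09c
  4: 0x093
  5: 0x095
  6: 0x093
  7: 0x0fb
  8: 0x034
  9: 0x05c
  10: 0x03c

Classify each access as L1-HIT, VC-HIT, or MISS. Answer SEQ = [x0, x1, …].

#0 0xf4→b15/s1 MISS; vc=[]
#1 0x99→b9/s1 MISS; vc=[15]
#2 0x9a→b9/s1 L1-HIT; vc=[15]
#3 0x9c→b9/s1 L1-HIT; vc=[15]
#4 0x93→b9/s1 L1-HIT; vc=[15]
#5 0x95→b9/s1 L1-HIT; vc=[15]
#6 0x93→b9/s1 L1-HIT; vc=[15]
#7 0xfb→b15/s1 VC-HIT; vc=[9]
#8 0x34→b3/s1 MISS; vc=[9,15]
#9 0x5c→b5/s1 MISS; vc=[9,15,3]
#10 0x3c→b3/s1 VC-HIT; vc=[9,15,5]

SEQ = [MISS, MISS, L1-HIT, L1-HIT, L1-HIT, L1-HIT, L1-HIT, VC-HIT, MISS, MISS, VC-HIT]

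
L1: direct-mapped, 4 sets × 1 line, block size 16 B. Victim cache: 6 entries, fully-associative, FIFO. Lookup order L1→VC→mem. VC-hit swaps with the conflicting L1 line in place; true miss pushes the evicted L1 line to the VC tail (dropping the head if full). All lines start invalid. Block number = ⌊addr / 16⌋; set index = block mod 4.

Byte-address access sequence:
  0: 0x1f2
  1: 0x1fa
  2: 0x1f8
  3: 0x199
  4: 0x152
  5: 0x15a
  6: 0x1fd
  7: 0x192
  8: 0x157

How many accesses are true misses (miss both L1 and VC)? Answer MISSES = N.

MISSES = 3

#0 0x1f2→b31/s3 MISS; vc=[]
#1 0x1fa→b31/s3 L1-HIT; vc=[]
#2 0x1f8→b31/s3 L1-HIT; vc=[]
#3 0x199→b25/s1 MISS; vc=[]
#4 0x152→b21/s1 MISS; vc=[25]
#5 0x15a→b21/s1 L1-HIT; vc=[25]
#6 0x1fd→b31/s3 L1-HIT; vc=[25]
#7 0x192→b25/s1 VC-HIT; vc=[21]
#8 0x157→b21/s1 VC-HIT; vc=[25]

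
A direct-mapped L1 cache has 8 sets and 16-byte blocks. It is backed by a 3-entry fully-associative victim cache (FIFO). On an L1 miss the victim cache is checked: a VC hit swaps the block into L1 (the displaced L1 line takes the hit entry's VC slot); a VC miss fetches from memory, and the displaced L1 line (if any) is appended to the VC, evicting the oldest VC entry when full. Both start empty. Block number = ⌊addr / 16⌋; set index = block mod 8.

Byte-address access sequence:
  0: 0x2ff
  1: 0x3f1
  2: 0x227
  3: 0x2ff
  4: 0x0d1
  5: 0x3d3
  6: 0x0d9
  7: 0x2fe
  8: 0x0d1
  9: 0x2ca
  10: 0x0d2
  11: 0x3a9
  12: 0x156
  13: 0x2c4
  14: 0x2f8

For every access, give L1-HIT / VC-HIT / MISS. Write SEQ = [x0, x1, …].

SEQ = [MISS, MISS, MISS, VC-HIT, MISS, MISS, VC-HIT, L1-HIT, L1-HIT, MISS, L1-HIT, MISS, MISS, L1-HIT, L1-HIT]

  [0] addr=0x2ff blk=47 s=7: MISS | VC []
  [1] addr=0x3f1 blk=63 s=7: MISS | VC [47]
  [2] addr=0x227 blk=34 s=2: MISS | VC [47]
  [3] addr=0x2ff blk=47 s=7: VC-HIT | VC [63]
  [4] addr=0xd1 blk=13 s=5: MISS | VC [63]
  [5] addr=0x3d3 blk=61 s=5: MISS | VC [63, 13]
  [6] addr=0xd9 blk=13 s=5: VC-HIT | VC [63, 61]
  [7] addr=0x2fe blk=47 s=7: L1-HIT | VC [63, 61]
  [8] addr=0xd1 blk=13 s=5: L1-HIT | VC [63, 61]
  [9] addr=0x2ca blk=44 s=4: MISS | VC [63, 61]
  [10] addr=0xd2 blk=13 s=5: L1-HIT | VC [63, 61]
  [11] addr=0x3a9 blk=58 s=2: MISS | VC [63, 61, 34]
  [12] addr=0x156 blk=21 s=5: MISS | VC [61, 34, 13]
  [13] addr=0x2c4 blk=44 s=4: L1-HIT | VC [61, 34, 13]
  [14] addr=0x2f8 blk=47 s=7: L1-HIT | VC [61, 34, 13]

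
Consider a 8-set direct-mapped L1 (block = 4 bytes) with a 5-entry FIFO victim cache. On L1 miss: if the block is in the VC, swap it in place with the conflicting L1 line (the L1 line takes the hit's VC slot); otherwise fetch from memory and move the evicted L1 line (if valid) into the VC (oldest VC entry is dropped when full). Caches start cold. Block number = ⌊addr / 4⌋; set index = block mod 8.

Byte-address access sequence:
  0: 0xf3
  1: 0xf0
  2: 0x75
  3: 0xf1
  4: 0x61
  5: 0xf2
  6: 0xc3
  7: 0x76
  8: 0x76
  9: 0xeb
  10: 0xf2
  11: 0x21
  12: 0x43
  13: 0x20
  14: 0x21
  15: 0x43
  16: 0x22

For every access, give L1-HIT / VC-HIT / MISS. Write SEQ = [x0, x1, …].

SEQ = [MISS, L1-HIT, MISS, L1-HIT, MISS, L1-HIT, MISS, L1-HIT, L1-HIT, MISS, L1-HIT, MISS, MISS, VC-HIT, L1-HIT, VC-HIT, VC-HIT]

#0 0xf3→b60/s4 MISS; vc=[]
#1 0xf0→b60/s4 L1-HIT; vc=[]
#2 0x75→b29/s5 MISS; vc=[]
#3 0xf1→b60/s4 L1-HIT; vc=[]
#4 0x61→b24/s0 MISS; vc=[]
#5 0xf2→b60/s4 L1-HIT; vc=[]
#6 0xc3→b48/s0 MISS; vc=[24]
#7 0x76→b29/s5 L1-HIT; vc=[24]
#8 0x76→b29/s5 L1-HIT; vc=[24]
#9 0xeb→b58/s2 MISS; vc=[24]
#10 0xf2→b60/s4 L1-HIT; vc=[24]
#11 0x21→b8/s0 MISS; vc=[24,48]
#12 0x43→b16/s0 MISS; vc=[24,48,8]
#13 0x20→b8/s0 VC-HIT; vc=[24,48,16]
#14 0x21→b8/s0 L1-HIT; vc=[24,48,16]
#15 0x43→b16/s0 VC-HIT; vc=[24,48,8]
#16 0x22→b8/s0 VC-HIT; vc=[24,48,16]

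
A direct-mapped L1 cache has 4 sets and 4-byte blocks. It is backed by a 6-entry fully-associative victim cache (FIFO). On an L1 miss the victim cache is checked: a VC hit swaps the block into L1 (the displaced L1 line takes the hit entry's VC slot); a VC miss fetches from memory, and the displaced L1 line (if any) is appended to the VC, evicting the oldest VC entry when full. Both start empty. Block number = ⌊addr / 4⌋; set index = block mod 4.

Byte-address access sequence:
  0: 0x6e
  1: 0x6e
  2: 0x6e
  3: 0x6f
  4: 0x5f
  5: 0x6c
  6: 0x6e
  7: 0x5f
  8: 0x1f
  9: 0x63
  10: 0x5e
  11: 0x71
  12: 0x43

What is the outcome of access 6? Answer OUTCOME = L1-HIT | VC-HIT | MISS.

  [0] addr=0x6e blk=27 s=3: MISS | VC []
  [1] addr=0x6e blk=27 s=3: L1-HIT | VC []
  [2] addr=0x6e blk=27 s=3: L1-HIT | VC []
  [3] addr=0x6f blk=27 s=3: L1-HIT | VC []
  [4] addr=0x5f blk=23 s=3: MISS | VC [27]
  [5] addr=0x6c blk=27 s=3: VC-HIT | VC [23]
  [6] addr=0x6e blk=27 s=3: L1-HIT | VC [23]
  [7] addr=0x5f blk=23 s=3: VC-HIT | VC [27]
  [8] addr=0x1f blk=7 s=3: MISS | VC [27, 23]
  [9] addr=0x63 blk=24 s=0: MISS | VC [27, 23]
  [10] addr=0x5e blk=23 s=3: VC-HIT | VC [27, 7]
  [11] addr=0x71 blk=28 s=0: MISS | VC [27, 7, 24]
  [12] addr=0x43 blk=16 s=0: MISS | VC [27, 7, 24, 28]

OUTCOME = L1-HIT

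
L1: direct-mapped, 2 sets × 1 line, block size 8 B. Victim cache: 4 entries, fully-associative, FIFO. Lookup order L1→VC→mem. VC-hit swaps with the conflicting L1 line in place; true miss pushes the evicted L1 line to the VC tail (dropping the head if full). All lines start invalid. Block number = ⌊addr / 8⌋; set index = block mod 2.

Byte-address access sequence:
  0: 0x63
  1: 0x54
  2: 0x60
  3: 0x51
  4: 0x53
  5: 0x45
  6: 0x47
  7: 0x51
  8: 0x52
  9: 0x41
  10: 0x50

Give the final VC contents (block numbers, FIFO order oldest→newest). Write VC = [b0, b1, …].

VC = [12, 8]

0: 0x63 (blk 12, set 0) → MISS  vc=[]
1: 0x54 (blk 10, set 0) → MISS  vc=[12]
2: 0x60 (blk 12, set 0) → VC-HIT  vc=[10]
3: 0x51 (blk 10, set 0) → VC-HIT  vc=[12]
4: 0x53 (blk 10, set 0) → L1-HIT  vc=[12]
5: 0x45 (blk 8, set 0) → MISS  vc=[12, 10]
6: 0x47 (blk 8, set 0) → L1-HIT  vc=[12, 10]
7: 0x51 (blk 10, set 0) → VC-HIT  vc=[12, 8]
8: 0x52 (blk 10, set 0) → L1-HIT  vc=[12, 8]
9: 0x41 (blk 8, set 0) → VC-HIT  vc=[12, 10]
10: 0x50 (blk 10, set 0) → VC-HIT  vc=[12, 8]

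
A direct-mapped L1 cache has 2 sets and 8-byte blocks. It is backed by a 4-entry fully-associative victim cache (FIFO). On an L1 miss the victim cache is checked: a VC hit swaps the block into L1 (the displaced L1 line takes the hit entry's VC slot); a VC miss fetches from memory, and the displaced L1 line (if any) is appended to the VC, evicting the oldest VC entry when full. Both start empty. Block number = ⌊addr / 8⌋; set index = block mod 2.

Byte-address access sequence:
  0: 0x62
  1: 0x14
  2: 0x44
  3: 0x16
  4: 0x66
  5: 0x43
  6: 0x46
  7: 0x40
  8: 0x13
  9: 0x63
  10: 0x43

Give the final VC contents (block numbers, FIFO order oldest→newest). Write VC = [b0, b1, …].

VC = [12, 2]

  [0] addr=0x62 blk=12 s=0: MISS | VC []
  [1] addr=0x14 blk=2 s=0: MISS | VC [12]
  [2] addr=0x44 blk=8 s=0: MISS | VC [12, 2]
  [3] addr=0x16 blk=2 s=0: VC-HIT | VC [12, 8]
  [4] addr=0x66 blk=12 s=0: VC-HIT | VC [2, 8]
  [5] addr=0x43 blk=8 s=0: VC-HIT | VC [2, 12]
  [6] addr=0x46 blk=8 s=0: L1-HIT | VC [2, 12]
  [7] addr=0x40 blk=8 s=0: L1-HIT | VC [2, 12]
  [8] addr=0x13 blk=2 s=0: VC-HIT | VC [8, 12]
  [9] addr=0x63 blk=12 s=0: VC-HIT | VC [8, 2]
  [10] addr=0x43 blk=8 s=0: VC-HIT | VC [12, 2]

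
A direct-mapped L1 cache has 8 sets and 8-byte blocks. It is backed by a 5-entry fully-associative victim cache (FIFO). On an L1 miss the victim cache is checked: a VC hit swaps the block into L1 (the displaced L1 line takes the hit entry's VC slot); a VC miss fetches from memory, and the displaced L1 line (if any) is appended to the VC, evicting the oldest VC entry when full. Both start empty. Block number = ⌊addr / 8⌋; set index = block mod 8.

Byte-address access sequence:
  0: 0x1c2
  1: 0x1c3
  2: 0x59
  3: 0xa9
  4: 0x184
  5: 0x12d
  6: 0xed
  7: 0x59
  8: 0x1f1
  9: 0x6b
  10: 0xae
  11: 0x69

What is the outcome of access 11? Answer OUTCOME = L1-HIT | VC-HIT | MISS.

0: 0x1c2 (blk 56, set 0) → MISS  vc=[]
1: 0x1c3 (blk 56, set 0) → L1-HIT  vc=[]
2: 0x59 (blk 11, set 3) → MISS  vc=[]
3: 0xa9 (blk 21, set 5) → MISS  vc=[]
4: 0x184 (blk 48, set 0) → MISS  vc=[56]
5: 0x12d (blk 37, set 5) → MISS  vc=[56, 21]
6: 0xed (blk 29, set 5) → MISS  vc=[56, 21, 37]
7: 0x59 (blk 11, set 3) → L1-HIT  vc=[56, 21, 37]
8: 0x1f1 (blk 62, set 6) → MISS  vc=[56, 21, 37]
9: 0x6b (blk 13, set 5) → MISS  vc=[56, 21, 37, 29]
10: 0xae (blk 21, set 5) → VC-HIT  vc=[56, 13, 37, 29]
11: 0x69 (blk 13, set 5) → VC-HIT  vc=[56, 21, 37, 29]

OUTCOME = VC-HIT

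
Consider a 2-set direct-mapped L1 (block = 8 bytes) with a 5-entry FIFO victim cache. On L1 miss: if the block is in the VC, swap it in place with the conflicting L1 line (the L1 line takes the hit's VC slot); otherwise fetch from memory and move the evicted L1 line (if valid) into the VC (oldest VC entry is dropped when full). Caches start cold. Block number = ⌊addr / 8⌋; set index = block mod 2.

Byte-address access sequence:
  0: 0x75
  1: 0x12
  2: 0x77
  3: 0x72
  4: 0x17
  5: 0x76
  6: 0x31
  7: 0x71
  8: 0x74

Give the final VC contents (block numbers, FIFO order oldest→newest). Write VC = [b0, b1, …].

#0 0x75→b14/s0 MISS; vc=[]
#1 0x12→b2/s0 MISS; vc=[14]
#2 0x77→b14/s0 VC-HIT; vc=[2]
#3 0x72→b14/s0 L1-HIT; vc=[2]
#4 0x17→b2/s0 VC-HIT; vc=[14]
#5 0x76→b14/s0 VC-HIT; vc=[2]
#6 0x31→b6/s0 MISS; vc=[2,14]
#7 0x71→b14/s0 VC-HIT; vc=[2,6]
#8 0x74→b14/s0 L1-HIT; vc=[2,6]

VC = [2, 6]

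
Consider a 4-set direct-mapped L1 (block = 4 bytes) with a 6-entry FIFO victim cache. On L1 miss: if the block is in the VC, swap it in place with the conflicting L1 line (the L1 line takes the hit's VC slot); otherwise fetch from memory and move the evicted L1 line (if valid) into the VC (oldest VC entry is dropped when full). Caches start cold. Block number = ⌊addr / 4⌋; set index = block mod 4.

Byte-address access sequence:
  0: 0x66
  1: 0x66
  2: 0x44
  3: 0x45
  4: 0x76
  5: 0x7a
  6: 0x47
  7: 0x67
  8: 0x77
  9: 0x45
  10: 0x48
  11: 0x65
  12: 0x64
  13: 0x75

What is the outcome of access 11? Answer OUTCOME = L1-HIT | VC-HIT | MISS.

#0 0x66→b25/s1 MISS; vc=[]
#1 0x66→b25/s1 L1-HIT; vc=[]
#2 0x44→b17/s1 MISS; vc=[25]
#3 0x45→b17/s1 L1-HIT; vc=[25]
#4 0x76→b29/s1 MISS; vc=[25,17]
#5 0x7a→b30/s2 MISS; vc=[25,17]
#6 0x47→b17/s1 VC-HIT; vc=[25,29]
#7 0x67→b25/s1 VC-HIT; vc=[17,29]
#8 0x77→b29/s1 VC-HIT; vc=[17,25]
#9 0x45→b17/s1 VC-HIT; vc=[29,25]
#10 0x48→b18/s2 MISS; vc=[29,25,30]
#11 0x65→b25/s1 VC-HIT; vc=[29,17,30]
#12 0x64→b25/s1 L1-HIT; vc=[29,17,30]
#13 0x75→b29/s1 VC-HIT; vc=[25,17,30]

OUTCOME = VC-HIT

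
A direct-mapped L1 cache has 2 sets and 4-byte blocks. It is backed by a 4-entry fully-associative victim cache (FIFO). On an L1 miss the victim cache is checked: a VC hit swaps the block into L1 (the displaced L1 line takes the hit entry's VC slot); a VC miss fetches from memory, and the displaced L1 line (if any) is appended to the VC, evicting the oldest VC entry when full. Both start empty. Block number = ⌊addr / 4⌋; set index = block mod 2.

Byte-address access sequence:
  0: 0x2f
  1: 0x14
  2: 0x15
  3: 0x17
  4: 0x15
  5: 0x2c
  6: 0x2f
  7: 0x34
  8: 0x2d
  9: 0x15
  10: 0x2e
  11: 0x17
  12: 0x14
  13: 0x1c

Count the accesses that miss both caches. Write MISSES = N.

#0 0x2f→b11/s1 MISS; vc=[]
#1 0x14→b5/s1 MISS; vc=[11]
#2 0x15→b5/s1 L1-HIT; vc=[11]
#3 0x17→b5/s1 L1-HIT; vc=[11]
#4 0x15→b5/s1 L1-HIT; vc=[11]
#5 0x2c→b11/s1 VC-HIT; vc=[5]
#6 0x2f→b11/s1 L1-HIT; vc=[5]
#7 0x34→b13/s1 MISS; vc=[5,11]
#8 0x2d→b11/s1 VC-HIT; vc=[5,13]
#9 0x15→b5/s1 VC-HIT; vc=[11,13]
#10 0x2e→b11/s1 VC-HIT; vc=[5,13]
#11 0x17→b5/s1 VC-HIT; vc=[11,13]
#12 0x14→b5/s1 L1-HIT; vc=[11,13]
#13 0x1c→b7/s1 MISS; vc=[11,13,5]

MISSES = 4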